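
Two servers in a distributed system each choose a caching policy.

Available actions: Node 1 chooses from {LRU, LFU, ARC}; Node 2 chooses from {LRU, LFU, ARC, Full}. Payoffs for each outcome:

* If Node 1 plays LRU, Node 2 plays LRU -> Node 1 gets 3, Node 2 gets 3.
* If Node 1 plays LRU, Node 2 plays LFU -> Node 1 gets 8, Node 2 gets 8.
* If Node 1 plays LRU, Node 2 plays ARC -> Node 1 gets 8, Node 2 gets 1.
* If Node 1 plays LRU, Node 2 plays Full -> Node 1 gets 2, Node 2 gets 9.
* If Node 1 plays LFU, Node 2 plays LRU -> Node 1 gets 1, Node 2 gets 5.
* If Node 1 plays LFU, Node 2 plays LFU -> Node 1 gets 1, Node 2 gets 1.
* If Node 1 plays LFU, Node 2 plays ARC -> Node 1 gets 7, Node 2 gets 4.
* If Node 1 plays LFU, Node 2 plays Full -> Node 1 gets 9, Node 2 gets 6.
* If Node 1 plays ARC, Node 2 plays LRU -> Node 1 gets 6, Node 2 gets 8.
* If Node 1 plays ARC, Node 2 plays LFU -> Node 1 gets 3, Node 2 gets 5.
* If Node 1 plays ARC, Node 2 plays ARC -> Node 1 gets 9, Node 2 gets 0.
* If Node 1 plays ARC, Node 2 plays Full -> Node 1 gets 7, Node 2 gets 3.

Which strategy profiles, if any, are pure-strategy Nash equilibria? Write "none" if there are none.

Pure-strategy Nash equilibria: (LFU, Full) and (ARC, LRU)

Node 1 against LRU: payoffs 3, 1, 6 → best response ARC.
Node 1 against LFU: payoffs 8, 1, 3 → best response LRU.
Node 1 against ARC: payoffs 8, 7, 9 → best response ARC.
Node 1 against Full: payoffs 2, 9, 7 → best response LFU.
Node 2 against LRU: payoffs 3, 8, 1, 9 → best response Full.
Node 2 against LFU: payoffs 5, 1, 4, 6 → best response Full.
Node 2 against ARC: payoffs 8, 5, 0, 3 → best response LRU.
Mutual best responses: (LFU, Full); (ARC, LRU).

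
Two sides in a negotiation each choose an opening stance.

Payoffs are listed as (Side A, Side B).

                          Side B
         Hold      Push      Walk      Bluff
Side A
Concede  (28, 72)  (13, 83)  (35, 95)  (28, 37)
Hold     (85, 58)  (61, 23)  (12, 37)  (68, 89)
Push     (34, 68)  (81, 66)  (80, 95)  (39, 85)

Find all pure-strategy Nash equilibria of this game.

The pure Nash equilibria are (Hold, Bluff); (Push, Walk).

Mark each player's best response to every combination of opponents' strategies; a profile where every player is best-responding is a pure Nash equilibrium.
Side A against Hold: payoffs 28, 85, 34 → best response Hold.
Side A against Push: payoffs 13, 61, 81 → best response Push.
Side A against Walk: payoffs 35, 12, 80 → best response Push.
Side A against Bluff: payoffs 28, 68, 39 → best response Hold.
Side B against Concede: payoffs 72, 83, 95, 37 → best response Walk.
Side B against Hold: payoffs 58, 23, 37, 89 → best response Bluff.
Side B against Push: payoffs 68, 66, 95, 85 → best response Walk.
Mutual best responses: (Hold, Bluff); (Push, Walk).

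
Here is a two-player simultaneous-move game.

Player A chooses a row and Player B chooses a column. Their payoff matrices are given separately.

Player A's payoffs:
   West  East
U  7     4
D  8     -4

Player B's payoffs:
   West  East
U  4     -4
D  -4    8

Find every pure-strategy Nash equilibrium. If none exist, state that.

There is no pure-strategy Nash equilibrium.

Mark each player's best response to every combination of opponents' strategies; a profile where every player is best-responding is a pure Nash equilibrium.
Player A against West: payoffs 7, 8 → best response D.
Player A against East: payoffs 4, -4 → best response U.
Player B against U: payoffs 4, -4 → best response West.
Player B against D: payoffs -4, 8 → best response East.
No profile is a mutual best response for all players.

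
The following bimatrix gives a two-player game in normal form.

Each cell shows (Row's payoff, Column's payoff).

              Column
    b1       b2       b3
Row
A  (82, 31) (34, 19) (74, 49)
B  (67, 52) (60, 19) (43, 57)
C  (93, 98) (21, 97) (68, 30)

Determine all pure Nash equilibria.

(A, b3) and (C, b1)

Row against b1: payoffs 82, 67, 93 → best response C.
Row against b2: payoffs 34, 60, 21 → best response B.
Row against b3: payoffs 74, 43, 68 → best response A.
Column against A: payoffs 31, 19, 49 → best response b3.
Column against B: payoffs 52, 19, 57 → best response b3.
Column against C: payoffs 98, 97, 30 → best response b1.
Mutual best responses: (A, b3); (C, b1).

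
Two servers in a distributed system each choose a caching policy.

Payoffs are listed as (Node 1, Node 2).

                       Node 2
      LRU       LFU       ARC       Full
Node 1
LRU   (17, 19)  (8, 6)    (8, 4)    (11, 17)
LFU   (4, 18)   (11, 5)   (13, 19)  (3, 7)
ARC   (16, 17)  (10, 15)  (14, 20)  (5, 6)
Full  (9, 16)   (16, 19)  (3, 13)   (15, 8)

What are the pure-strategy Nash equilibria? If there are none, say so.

For each player, find the best response to each opponent profile; mutual best responses are the pure NE.
Node 1 against LRU: payoffs 17, 4, 16, 9 → best response LRU.
Node 1 against LFU: payoffs 8, 11, 10, 16 → best response Full.
Node 1 against ARC: payoffs 8, 13, 14, 3 → best response ARC.
Node 1 against Full: payoffs 11, 3, 5, 15 → best response Full.
Node 2 against LRU: payoffs 19, 6, 4, 17 → best response LRU.
Node 2 against LFU: payoffs 18, 5, 19, 7 → best response ARC.
Node 2 against ARC: payoffs 17, 15, 20, 6 → best response ARC.
Node 2 against Full: payoffs 16, 19, 13, 8 → best response LFU.
Mutual best responses: (LRU, LRU); (ARC, ARC); (Full, LFU).

(LRU, LRU) and (ARC, ARC) and (Full, LFU)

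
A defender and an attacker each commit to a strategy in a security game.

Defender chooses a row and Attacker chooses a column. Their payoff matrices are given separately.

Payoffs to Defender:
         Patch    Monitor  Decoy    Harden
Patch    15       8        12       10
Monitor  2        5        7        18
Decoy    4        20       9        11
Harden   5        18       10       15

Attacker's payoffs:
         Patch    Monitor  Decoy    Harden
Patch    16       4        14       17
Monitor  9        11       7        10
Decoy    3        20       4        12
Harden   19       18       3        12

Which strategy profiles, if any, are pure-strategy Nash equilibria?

The unique pure-strategy Nash equilibrium is (Decoy, Monitor).

Defender against Patch: payoffs 15, 2, 4, 5 → best response Patch.
Defender against Monitor: payoffs 8, 5, 20, 18 → best response Decoy.
Defender against Decoy: payoffs 12, 7, 9, 10 → best response Patch.
Defender against Harden: payoffs 10, 18, 11, 15 → best response Monitor.
Attacker against Patch: payoffs 16, 4, 14, 17 → best response Harden.
Attacker against Monitor: payoffs 9, 11, 7, 10 → best response Monitor.
Attacker against Decoy: payoffs 3, 20, 4, 12 → best response Monitor.
Attacker against Harden: payoffs 19, 18, 3, 12 → best response Patch.
Mutual best responses: (Decoy, Monitor).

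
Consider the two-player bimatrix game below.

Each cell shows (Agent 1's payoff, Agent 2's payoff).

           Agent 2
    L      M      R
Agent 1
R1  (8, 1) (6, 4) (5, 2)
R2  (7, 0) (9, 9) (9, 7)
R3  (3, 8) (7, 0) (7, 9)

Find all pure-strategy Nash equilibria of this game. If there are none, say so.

Pure NE: (R2, M)

Agent 1 against L: payoffs 8, 7, 3 → best response R1.
Agent 1 against M: payoffs 6, 9, 7 → best response R2.
Agent 1 against R: payoffs 5, 9, 7 → best response R2.
Agent 2 against R1: payoffs 1, 4, 2 → best response M.
Agent 2 against R2: payoffs 0, 9, 7 → best response M.
Agent 2 against R3: payoffs 8, 0, 9 → best response R.
Mutual best responses: (R2, M).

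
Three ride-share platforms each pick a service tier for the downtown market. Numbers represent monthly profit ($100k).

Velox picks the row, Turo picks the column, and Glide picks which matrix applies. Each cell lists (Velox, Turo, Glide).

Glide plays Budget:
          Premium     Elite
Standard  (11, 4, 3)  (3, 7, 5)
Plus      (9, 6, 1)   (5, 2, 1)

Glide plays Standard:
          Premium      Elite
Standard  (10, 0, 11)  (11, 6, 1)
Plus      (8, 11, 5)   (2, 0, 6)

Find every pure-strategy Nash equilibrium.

none

Velox against (Premium, Budget): payoffs 11, 9 → best response Standard.
Velox against (Premium, Standard): payoffs 10, 8 → best response Standard.
Velox against (Elite, Budget): payoffs 3, 5 → best response Plus.
Velox against (Elite, Standard): payoffs 11, 2 → best response Standard.
Turo against (Standard, Budget): payoffs 4, 7 → best response Elite.
Turo against (Standard, Standard): payoffs 0, 6 → best response Elite.
Turo against (Plus, Budget): payoffs 6, 2 → best response Premium.
Turo against (Plus, Standard): payoffs 11, 0 → best response Premium.
Glide against (Standard, Premium): payoffs 3, 11 → best response Standard.
Glide against (Standard, Elite): payoffs 5, 1 → best response Budget.
Glide against (Plus, Premium): payoffs 1, 5 → best response Standard.
Glide against (Plus, Elite): payoffs 1, 6 → best response Standard.
No profile is a mutual best response for all players.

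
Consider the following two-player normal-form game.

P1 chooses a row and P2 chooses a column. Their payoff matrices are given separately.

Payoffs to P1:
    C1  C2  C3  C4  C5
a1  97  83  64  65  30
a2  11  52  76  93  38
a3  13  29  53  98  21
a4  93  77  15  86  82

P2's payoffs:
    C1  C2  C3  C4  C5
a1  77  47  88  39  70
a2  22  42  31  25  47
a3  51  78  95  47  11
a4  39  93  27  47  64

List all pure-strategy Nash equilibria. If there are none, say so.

For each strategy profile, look for a profitable unilateral deviation.
(a1, C1): P2 can switch to C3 (77 → 88). Not NE.
(a1, C2): P2 can switch to C1 (47 → 77). Not NE.
(a1, C3): P1 can switch to a2 (64 → 76). Not NE.
(a1, C4): P1 can switch to a2 (65 → 93). Not NE.
(a1, C5): P1 can switch to a2 (30 → 38). Not NE.
(a2, C1): P1 can switch to a1 (11 → 97). Not NE.
(The remaining 14 profiles each have a profitable deviation by the same check.)

none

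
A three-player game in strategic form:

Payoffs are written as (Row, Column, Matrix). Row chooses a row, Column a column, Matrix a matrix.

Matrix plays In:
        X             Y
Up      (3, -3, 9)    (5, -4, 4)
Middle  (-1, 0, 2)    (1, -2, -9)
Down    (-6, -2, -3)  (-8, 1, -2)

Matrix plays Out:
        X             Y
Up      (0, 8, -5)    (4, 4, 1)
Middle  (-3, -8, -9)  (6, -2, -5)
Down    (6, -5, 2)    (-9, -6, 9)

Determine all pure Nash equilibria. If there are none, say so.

Row against (X, In): payoffs 3, -1, -6 → best response Up.
Row against (X, Out): payoffs 0, -3, 6 → best response Down.
Row against (Y, In): payoffs 5, 1, -8 → best response Up.
Row against (Y, Out): payoffs 4, 6, -9 → best response Middle.
Column against (Up, In): payoffs -3, -4 → best response X.
Column against (Up, Out): payoffs 8, 4 → best response X.
Column against (Middle, In): payoffs 0, -2 → best response X.
Column against (Middle, Out): payoffs -8, -2 → best response Y.
Column against (Down, In): payoffs -2, 1 → best response Y.
Column against (Down, Out): payoffs -5, -6 → best response X.
Matrix against (Up, X): payoffs 9, -5 → best response In.
Matrix against (Up, Y): payoffs 4, 1 → best response In.
Matrix against (Middle, X): payoffs 2, -9 → best response In.
Matrix against (Middle, Y): payoffs -9, -5 → best response Out.
Matrix against (Down, X): payoffs -3, 2 → best response Out.
Matrix against (Down, Y): payoffs -2, 9 → best response Out.
Mutual best responses: (Up, X, In); (Middle, Y, Out); (Down, X, Out).

The pure Nash equilibria are (Up, X, In), (Middle, Y, Out), (Down, X, Out).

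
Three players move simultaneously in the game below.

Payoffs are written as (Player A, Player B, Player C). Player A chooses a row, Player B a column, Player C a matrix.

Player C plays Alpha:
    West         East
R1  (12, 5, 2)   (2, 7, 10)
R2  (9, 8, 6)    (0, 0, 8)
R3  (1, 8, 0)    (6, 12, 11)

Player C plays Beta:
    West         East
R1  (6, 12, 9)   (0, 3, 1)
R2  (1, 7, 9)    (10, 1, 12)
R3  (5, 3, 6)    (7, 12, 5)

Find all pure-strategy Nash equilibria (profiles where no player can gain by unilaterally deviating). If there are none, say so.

Player A against (West, Alpha): payoffs 12, 9, 1 → best response R1.
Player A against (West, Beta): payoffs 6, 1, 5 → best response R1.
Player A against (East, Alpha): payoffs 2, 0, 6 → best response R3.
Player A against (East, Beta): payoffs 0, 10, 7 → best response R2.
Player B against (R1, Alpha): payoffs 5, 7 → best response East.
Player B against (R1, Beta): payoffs 12, 3 → best response West.
Player B against (R2, Alpha): payoffs 8, 0 → best response West.
Player B against (R2, Beta): payoffs 7, 1 → best response West.
Player B against (R3, Alpha): payoffs 8, 12 → best response East.
Player B against (R3, Beta): payoffs 3, 12 → best response East.
Player C against (R1, West): payoffs 2, 9 → best response Beta.
Player C against (R1, East): payoffs 10, 1 → best response Alpha.
Player C against (R2, West): payoffs 6, 9 → best response Beta.
Player C against (R2, East): payoffs 8, 12 → best response Beta.
Player C against (R3, West): payoffs 0, 6 → best response Beta.
Player C against (R3, East): payoffs 11, 5 → best response Alpha.
Mutual best responses: (R1, West, Beta); (R3, East, Alpha).

Pure-strategy Nash equilibria: (R1, West, Beta), (R3, East, Alpha)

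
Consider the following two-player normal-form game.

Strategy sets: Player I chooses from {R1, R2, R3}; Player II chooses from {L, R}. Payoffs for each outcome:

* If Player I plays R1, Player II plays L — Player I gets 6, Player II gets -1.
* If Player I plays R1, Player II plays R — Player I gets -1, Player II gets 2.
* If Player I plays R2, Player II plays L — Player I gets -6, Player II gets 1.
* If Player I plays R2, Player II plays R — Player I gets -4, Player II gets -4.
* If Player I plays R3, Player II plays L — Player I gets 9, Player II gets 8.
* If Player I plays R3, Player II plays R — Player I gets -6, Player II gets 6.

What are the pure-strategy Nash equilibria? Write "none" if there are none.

(R1, L): Player I can switch to R3 (6 → 9). Not NE.
(R1, R): Player I gets -1, best alternative -4; Player II gets 2, best alternative -1. No profitable deviation — NE.
(R2, L): Player I can switch to R1 (-6 → 6). Not NE.
(R2, R): Player I can switch to R1 (-4 → -1). Not NE.
(R3, L): Player I gets 9, best alternative 6; Player II gets 8, best alternative 6. No profitable deviation — NE.
(R3, R): Player I can switch to R1 (-6 → -1). Not NE.

Pure-strategy Nash equilibria: (R1, R) and (R3, L)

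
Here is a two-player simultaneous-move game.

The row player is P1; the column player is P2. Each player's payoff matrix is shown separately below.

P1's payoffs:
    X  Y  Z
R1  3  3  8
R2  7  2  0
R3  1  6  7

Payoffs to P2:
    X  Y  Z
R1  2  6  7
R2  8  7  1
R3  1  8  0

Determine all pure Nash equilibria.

For each strategy profile, look for a profitable unilateral deviation.
(R1, X): P1 can switch to R2 (3 → 7). Not NE.
(R1, Y): P1 can switch to R3 (3 → 6). Not NE.
(R1, Z): P1 gets 8, best alternative 7; P2 gets 7, best alternative 6. No profitable deviation — NE.
(R2, X): P1 gets 7, best alternative 3; P2 gets 8, best alternative 7. No profitable deviation — NE.
(R2, Y): P1 can switch to R1 (2 → 3). Not NE.
(R2, Z): P1 can switch to R1 (0 → 8). Not NE.
(R3, X): P1 can switch to R1 (1 → 3). Not NE.
(R3, Y): P1 gets 6, best alternative 3; P2 gets 8, best alternative 1. No profitable deviation — NE.
(R3, Z): P1 can switch to R1 (7 → 8). Not NE.

(R1, Z); (R2, X); (R3, Y)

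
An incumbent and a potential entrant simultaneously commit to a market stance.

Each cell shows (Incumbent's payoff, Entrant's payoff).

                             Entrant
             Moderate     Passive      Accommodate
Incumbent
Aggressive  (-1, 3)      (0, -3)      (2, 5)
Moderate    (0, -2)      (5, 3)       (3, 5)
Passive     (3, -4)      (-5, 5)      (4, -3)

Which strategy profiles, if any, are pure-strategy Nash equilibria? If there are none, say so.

No pure-strategy Nash equilibrium.

Incumbent against Moderate: payoffs -1, 0, 3 → best response Passive.
Incumbent against Passive: payoffs 0, 5, -5 → best response Moderate.
Incumbent against Accommodate: payoffs 2, 3, 4 → best response Passive.
Entrant against Aggressive: payoffs 3, -3, 5 → best response Accommodate.
Entrant against Moderate: payoffs -2, 3, 5 → best response Accommodate.
Entrant against Passive: payoffs -4, 5, -3 → best response Passive.
No profile is a mutual best response for all players.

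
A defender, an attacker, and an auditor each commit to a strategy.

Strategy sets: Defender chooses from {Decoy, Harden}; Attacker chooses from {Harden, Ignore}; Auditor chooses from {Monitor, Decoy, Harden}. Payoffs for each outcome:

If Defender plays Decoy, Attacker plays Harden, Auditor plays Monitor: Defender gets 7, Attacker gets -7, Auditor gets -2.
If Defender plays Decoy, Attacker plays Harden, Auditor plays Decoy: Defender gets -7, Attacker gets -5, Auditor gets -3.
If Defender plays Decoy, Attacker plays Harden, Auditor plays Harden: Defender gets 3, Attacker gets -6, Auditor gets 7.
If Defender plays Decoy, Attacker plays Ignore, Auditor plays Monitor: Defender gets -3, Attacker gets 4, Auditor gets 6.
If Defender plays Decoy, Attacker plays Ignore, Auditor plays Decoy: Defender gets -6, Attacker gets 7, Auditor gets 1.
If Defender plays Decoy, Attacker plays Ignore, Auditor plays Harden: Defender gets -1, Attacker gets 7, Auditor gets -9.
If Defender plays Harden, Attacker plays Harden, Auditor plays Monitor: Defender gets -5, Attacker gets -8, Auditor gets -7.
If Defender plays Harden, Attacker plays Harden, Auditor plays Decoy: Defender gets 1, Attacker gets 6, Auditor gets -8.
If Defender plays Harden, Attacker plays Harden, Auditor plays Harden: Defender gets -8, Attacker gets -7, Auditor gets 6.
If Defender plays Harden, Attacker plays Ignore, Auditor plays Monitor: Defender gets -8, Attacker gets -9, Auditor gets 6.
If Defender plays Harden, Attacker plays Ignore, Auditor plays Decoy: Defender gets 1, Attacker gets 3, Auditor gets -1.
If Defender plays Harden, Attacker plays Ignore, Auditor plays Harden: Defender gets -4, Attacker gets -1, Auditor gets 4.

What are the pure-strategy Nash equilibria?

The unique pure-strategy Nash equilibrium is (Decoy, Ignore, Monitor).

(Decoy, Harden, Monitor): Attacker can switch to Ignore (-7 → 4). Not NE.
(Decoy, Harden, Decoy): Defender can switch to Harden (-7 → 1). Not NE.
(Decoy, Harden, Harden): Attacker can switch to Ignore (-6 → 7). Not NE.
(Decoy, Ignore, Monitor): Defender gets -3, best alternative -8; Attacker gets 4, best alternative -7; Auditor gets 6, best alternative 1. No profitable deviation — NE.
(Decoy, Ignore, Decoy): Defender can switch to Harden (-6 → 1). Not NE.
(Decoy, Ignore, Harden): Auditor can switch to Monitor (-9 → 6). Not NE.
(Harden, Harden, Monitor): Defender can switch to Decoy (-5 → 7). Not NE.
(Harden, Harden, Decoy): Auditor can switch to Monitor (-8 → -7). Not NE.
(Harden, Harden, Harden): Defender can switch to Decoy (-8 → 3). Not NE.
(Harden, Ignore, Monitor): Defender can switch to Decoy (-8 → -3). Not NE.
(Harden, Ignore, Decoy): Attacker can switch to Harden (3 → 6). Not NE.
(The remaining 1 profile has a profitable deviation by the same check.)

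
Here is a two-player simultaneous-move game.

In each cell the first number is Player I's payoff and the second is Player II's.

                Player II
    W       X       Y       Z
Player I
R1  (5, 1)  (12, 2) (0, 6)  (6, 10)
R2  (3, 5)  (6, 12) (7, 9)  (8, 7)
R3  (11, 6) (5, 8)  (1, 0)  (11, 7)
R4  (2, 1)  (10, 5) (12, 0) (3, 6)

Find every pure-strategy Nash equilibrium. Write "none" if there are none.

(R1, W): Player I can switch to R3 (5 → 11). Not NE.
(R1, X): Player II can switch to Y (2 → 6). Not NE.
(R1, Y): Player I can switch to R2 (0 → 7). Not NE.
(R1, Z): Player I can switch to R2 (6 → 8). Not NE.
(R2, W): Player I can switch to R1 (3 → 5). Not NE.
(R2, X): Player I can switch to R1 (6 → 12). Not NE.
(R2, Y): Player I can switch to R4 (7 → 12). Not NE.
(R2, Z): Player I can switch to R3 (8 → 11). Not NE.
(The remaining 8 profiles each have a profitable deviation by the same check.)

This game has no pure Nash equilibrium.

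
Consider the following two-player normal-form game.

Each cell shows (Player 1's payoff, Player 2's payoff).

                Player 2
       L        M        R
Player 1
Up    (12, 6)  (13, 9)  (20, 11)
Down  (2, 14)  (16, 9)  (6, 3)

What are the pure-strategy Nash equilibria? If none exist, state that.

The unique pure-strategy Nash equilibrium is (Up, R).

(Up, L): Player 2 can switch to M (6 → 9). Not NE.
(Up, M): Player 1 can switch to Down (13 → 16). Not NE.
(Up, R): Player 1 gets 20, best alternative 6; Player 2 gets 11, best alternative 9. No profitable deviation — NE.
(Down, L): Player 1 can switch to Up (2 → 12). Not NE.
(Down, M): Player 2 can switch to L (9 → 14). Not NE.
(Down, R): Player 1 can switch to Up (6 → 20). Not NE.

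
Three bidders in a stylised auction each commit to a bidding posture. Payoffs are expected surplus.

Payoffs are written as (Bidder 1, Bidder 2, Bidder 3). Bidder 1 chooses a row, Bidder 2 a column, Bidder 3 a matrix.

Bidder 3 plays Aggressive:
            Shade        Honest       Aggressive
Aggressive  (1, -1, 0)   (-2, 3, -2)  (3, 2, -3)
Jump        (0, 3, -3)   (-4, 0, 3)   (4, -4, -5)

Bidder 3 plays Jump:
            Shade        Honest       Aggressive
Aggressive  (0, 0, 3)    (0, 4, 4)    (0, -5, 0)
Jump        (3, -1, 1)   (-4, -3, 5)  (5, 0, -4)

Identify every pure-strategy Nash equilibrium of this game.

(Aggressive, Shade, Aggressive): Bidder 2 can switch to Honest (-1 → 3). Not NE.
(Aggressive, Shade, Jump): Bidder 1 can switch to Jump (0 → 3). Not NE.
(Aggressive, Honest, Aggressive): Bidder 3 can switch to Jump (-2 → 4). Not NE.
(Aggressive, Honest, Jump): Bidder 1 gets 0, best alternative -4; Bidder 2 gets 4, best alternative 0; Bidder 3 gets 4, best alternative -2. No profitable deviation — NE.
(Aggressive, Aggressive, Aggressive): Bidder 1 can switch to Jump (3 → 4). Not NE.
(Aggressive, Aggressive, Jump): Bidder 1 can switch to Jump (0 → 5). Not NE.
(Jump, Shade, Aggressive): Bidder 1 can switch to Aggressive (0 → 1). Not NE.
(Jump, Aggressive, Jump): Bidder 1 gets 5, best alternative 0; Bidder 2 gets 0, best alternative -1; Bidder 3 gets -4, best alternative -5. No profitable deviation — NE.
(The remaining 4 profiles each have a profitable deviation by the same check.)

Pure-strategy Nash equilibria: (Aggressive, Honest, Jump); (Jump, Aggressive, Jump)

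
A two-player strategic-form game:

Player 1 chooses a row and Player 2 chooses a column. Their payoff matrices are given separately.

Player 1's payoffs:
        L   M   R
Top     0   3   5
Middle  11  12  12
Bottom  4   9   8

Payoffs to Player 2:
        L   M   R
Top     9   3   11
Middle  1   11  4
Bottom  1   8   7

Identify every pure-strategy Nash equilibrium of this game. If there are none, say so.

(Middle, M)

(Top, L): Player 1 can switch to Middle (0 → 11). Not NE.
(Top, M): Player 1 can switch to Middle (3 → 12). Not NE.
(Top, R): Player 1 can switch to Middle (5 → 12). Not NE.
(Middle, L): Player 2 can switch to M (1 → 11). Not NE.
(Middle, M): Player 1 gets 12, best alternative 9; Player 2 gets 11, best alternative 4. No profitable deviation — NE.
(Middle, R): Player 2 can switch to M (4 → 11). Not NE.
(Bottom, L): Player 1 can switch to Middle (4 → 11). Not NE.
(Bottom, M): Player 1 can switch to Middle (9 → 12). Not NE.
(Bottom, R): Player 1 can switch to Middle (8 → 12). Not NE.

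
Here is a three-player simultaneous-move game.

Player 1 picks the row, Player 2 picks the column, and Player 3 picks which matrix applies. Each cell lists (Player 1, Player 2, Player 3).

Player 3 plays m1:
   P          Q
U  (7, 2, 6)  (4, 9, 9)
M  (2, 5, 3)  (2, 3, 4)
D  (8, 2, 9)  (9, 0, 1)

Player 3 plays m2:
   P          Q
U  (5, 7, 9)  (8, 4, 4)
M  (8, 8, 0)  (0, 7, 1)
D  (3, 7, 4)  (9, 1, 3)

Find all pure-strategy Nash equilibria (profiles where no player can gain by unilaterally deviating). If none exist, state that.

Check each profile: it is a Nash equilibrium iff no player can strictly gain by switching unilaterally.
(U, P, m1): Player 1 can switch to D (7 → 8). Not NE.
(U, P, m2): Player 1 can switch to M (5 → 8). Not NE.
(U, Q, m1): Player 1 can switch to D (4 → 9). Not NE.
(U, Q, m2): Player 1 can switch to D (8 → 9). Not NE.
(M, P, m1): Player 1 can switch to U (2 → 7). Not NE.
(M, P, m2): Player 3 can switch to m1 (0 → 3). Not NE.
(M, Q, m1): Player 1 can switch to U (2 → 4). Not NE.
(M, Q, m2): Player 1 can switch to U (0 → 8). Not NE.
(D, P, m1): Player 1 gets 8, best alternative 7; Player 2 gets 2, best alternative 0; Player 3 gets 9, best alternative 4. No profitable deviation — NE.
(The remaining 3 profiles each have a profitable deviation by the same check.)

The unique pure-strategy Nash equilibrium is (D, P, m1).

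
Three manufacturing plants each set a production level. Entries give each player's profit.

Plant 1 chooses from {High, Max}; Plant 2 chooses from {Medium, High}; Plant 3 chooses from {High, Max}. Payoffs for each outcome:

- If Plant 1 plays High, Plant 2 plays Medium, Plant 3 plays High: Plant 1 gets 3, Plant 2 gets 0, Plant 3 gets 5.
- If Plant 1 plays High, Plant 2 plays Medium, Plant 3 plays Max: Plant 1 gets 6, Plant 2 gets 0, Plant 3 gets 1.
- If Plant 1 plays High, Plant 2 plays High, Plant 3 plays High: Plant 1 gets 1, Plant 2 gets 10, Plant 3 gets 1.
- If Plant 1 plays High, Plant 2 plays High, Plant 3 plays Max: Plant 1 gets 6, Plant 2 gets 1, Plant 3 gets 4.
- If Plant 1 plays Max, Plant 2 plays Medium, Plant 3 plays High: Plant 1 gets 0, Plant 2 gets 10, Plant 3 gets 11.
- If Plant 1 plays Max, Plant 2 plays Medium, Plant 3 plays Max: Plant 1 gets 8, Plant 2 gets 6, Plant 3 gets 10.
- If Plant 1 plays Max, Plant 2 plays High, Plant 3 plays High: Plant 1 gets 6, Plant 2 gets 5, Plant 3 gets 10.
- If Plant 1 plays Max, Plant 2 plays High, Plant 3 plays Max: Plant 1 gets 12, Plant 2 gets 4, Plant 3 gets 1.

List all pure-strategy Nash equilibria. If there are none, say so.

Check each profile: it is a Nash equilibrium iff no player can strictly gain by switching unilaterally.
(High, Medium, High): Plant 2 can switch to High (0 → 10). Not NE.
(High, Medium, Max): Plant 1 can switch to Max (6 → 8). Not NE.
(High, High, High): Plant 1 can switch to Max (1 → 6). Not NE.
(High, High, Max): Plant 1 can switch to Max (6 → 12). Not NE.
(Max, Medium, High): Plant 1 can switch to High (0 → 3). Not NE.
(Max, Medium, Max): Plant 3 can switch to High (10 → 11). Not NE.
(Max, High, High): Plant 2 can switch to Medium (5 → 10). Not NE.
(Max, High, Max): Plant 2 can switch to Medium (4 → 6). Not NE.

There is no pure-strategy Nash equilibrium.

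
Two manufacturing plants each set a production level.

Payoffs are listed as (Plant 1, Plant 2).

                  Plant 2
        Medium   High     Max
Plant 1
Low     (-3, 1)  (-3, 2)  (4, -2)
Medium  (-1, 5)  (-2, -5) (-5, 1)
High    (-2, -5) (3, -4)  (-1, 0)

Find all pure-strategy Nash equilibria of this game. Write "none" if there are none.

The unique pure-strategy Nash equilibrium is (Medium, Medium).

Check each profile: it is a Nash equilibrium iff no player can strictly gain by switching unilaterally.
(Low, Medium): Plant 1 can switch to Medium (-3 → -1). Not NE.
(Low, High): Plant 1 can switch to Medium (-3 → -2). Not NE.
(Low, Max): Plant 2 can switch to Medium (-2 → 1). Not NE.
(Medium, Medium): Plant 1 gets -1, best alternative -2; Plant 2 gets 5, best alternative 1. No profitable deviation — NE.
(Medium, High): Plant 1 can switch to High (-2 → 3). Not NE.
(Medium, Max): Plant 1 can switch to Low (-5 → 4). Not NE.
(High, Medium): Plant 1 can switch to Medium (-2 → -1). Not NE.
(The remaining 2 profiles each have a profitable deviation by the same check.)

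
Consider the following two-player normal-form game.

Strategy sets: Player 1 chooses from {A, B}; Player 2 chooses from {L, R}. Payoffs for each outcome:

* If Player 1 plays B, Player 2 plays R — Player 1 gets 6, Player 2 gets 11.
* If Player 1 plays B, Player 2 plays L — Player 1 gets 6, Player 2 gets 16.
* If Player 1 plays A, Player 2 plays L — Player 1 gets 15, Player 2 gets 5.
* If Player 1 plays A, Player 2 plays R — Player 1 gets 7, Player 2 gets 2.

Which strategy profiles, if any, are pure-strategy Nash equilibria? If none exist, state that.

The unique pure-strategy Nash equilibrium is (A, L).

Player 1 against L: payoffs 15, 6 → best response A.
Player 1 against R: payoffs 7, 6 → best response A.
Player 2 against A: payoffs 5, 2 → best response L.
Player 2 against B: payoffs 16, 11 → best response L.
Mutual best responses: (A, L).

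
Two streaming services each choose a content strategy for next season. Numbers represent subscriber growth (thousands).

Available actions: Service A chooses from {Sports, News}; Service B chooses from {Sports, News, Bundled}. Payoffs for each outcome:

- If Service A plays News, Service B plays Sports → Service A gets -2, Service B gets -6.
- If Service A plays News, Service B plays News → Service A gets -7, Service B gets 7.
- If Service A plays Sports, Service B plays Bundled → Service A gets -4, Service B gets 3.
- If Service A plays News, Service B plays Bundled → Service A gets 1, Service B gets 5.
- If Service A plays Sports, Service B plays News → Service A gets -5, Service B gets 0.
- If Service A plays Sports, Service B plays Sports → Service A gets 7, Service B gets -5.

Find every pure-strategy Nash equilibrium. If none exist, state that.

This game has no pure Nash equilibrium.

(Sports, Sports): Service B can switch to News (-5 → 0). Not NE.
(Sports, News): Service B can switch to Bundled (0 → 3). Not NE.
(Sports, Bundled): Service A can switch to News (-4 → 1). Not NE.
(News, Sports): Service A can switch to Sports (-2 → 7). Not NE.
(News, News): Service A can switch to Sports (-7 → -5). Not NE.
(News, Bundled): Service B can switch to News (5 → 7). Not NE.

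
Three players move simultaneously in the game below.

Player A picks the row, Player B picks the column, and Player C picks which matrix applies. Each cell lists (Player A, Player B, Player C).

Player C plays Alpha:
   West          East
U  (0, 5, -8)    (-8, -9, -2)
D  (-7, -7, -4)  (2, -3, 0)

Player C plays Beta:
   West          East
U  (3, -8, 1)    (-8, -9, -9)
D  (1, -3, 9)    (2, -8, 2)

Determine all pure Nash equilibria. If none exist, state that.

The unique pure-strategy Nash equilibrium is (U, West, Beta).

Player A against (West, Alpha): payoffs 0, -7 → best response U.
Player A against (West, Beta): payoffs 3, 1 → best response U.
Player A against (East, Alpha): payoffs -8, 2 → best response D.
Player A against (East, Beta): payoffs -8, 2 → best response D.
Player B against (U, Alpha): payoffs 5, -9 → best response West.
Player B against (U, Beta): payoffs -8, -9 → best response West.
Player B against (D, Alpha): payoffs -7, -3 → best response East.
Player B against (D, Beta): payoffs -3, -8 → best response West.
Player C against (U, West): payoffs -8, 1 → best response Beta.
Player C against (U, East): payoffs -2, -9 → best response Alpha.
Player C against (D, West): payoffs -4, 9 → best response Beta.
Player C against (D, East): payoffs 0, 2 → best response Beta.
Mutual best responses: (U, West, Beta).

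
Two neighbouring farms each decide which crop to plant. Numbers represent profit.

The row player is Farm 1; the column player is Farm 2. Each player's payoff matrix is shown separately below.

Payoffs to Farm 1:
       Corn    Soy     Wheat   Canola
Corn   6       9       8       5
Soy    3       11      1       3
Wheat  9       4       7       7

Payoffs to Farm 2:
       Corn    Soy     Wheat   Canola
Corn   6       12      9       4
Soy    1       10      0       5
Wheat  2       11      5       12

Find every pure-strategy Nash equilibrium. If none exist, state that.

For each strategy profile, look for a profitable unilateral deviation.
(Corn, Corn): Farm 1 can switch to Wheat (6 → 9). Not NE.
(Corn, Soy): Farm 1 can switch to Soy (9 → 11). Not NE.
(Corn, Wheat): Farm 2 can switch to Soy (9 → 12). Not NE.
(Corn, Canola): Farm 1 can switch to Wheat (5 → 7). Not NE.
(Soy, Corn): Farm 1 can switch to Corn (3 → 6). Not NE.
(Soy, Soy): Farm 1 gets 11, best alternative 9; Farm 2 gets 10, best alternative 5. No profitable deviation — NE.
(Soy, Wheat): Farm 1 can switch to Corn (1 → 8). Not NE.
(Wheat, Canola): Farm 1 gets 7, best alternative 5; Farm 2 gets 12, best alternative 11. No profitable deviation — NE.
(The remaining 4 profiles each have a profitable deviation by the same check.)

Pure-strategy Nash equilibria: (Soy, Soy); (Wheat, Canola)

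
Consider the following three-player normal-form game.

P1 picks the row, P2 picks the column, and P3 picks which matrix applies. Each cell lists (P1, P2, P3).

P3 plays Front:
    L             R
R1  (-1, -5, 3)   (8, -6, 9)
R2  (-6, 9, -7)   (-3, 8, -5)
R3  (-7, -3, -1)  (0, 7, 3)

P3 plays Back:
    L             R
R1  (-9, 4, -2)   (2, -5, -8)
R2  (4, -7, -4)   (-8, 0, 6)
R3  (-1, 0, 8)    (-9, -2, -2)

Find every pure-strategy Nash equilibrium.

(R1, L, Front)

Mark each player's best response to every combination of opponents' strategies; a profile where every player is best-responding is a pure Nash equilibrium.
P1 against (L, Front): payoffs -1, -6, -7 → best response R1.
P1 against (L, Back): payoffs -9, 4, -1 → best response R2.
P1 against (R, Front): payoffs 8, -3, 0 → best response R1.
P1 against (R, Back): payoffs 2, -8, -9 → best response R1.
P2 against (R1, Front): payoffs -5, -6 → best response L.
P2 against (R1, Back): payoffs 4, -5 → best response L.
P2 against (R2, Front): payoffs 9, 8 → best response L.
P2 against (R2, Back): payoffs -7, 0 → best response R.
P2 against (R3, Front): payoffs -3, 7 → best response R.
P2 against (R3, Back): payoffs 0, -2 → best response L.
P3 against (R1, L): payoffs 3, -2 → best response Front.
P3 against (R1, R): payoffs 9, -8 → best response Front.
P3 against (R2, L): payoffs -7, -4 → best response Back.
P3 against (R2, R): payoffs -5, 6 → best response Back.
P3 against (R3, L): payoffs -1, 8 → best response Back.
P3 against (R3, R): payoffs 3, -2 → best response Front.
Mutual best responses: (R1, L, Front).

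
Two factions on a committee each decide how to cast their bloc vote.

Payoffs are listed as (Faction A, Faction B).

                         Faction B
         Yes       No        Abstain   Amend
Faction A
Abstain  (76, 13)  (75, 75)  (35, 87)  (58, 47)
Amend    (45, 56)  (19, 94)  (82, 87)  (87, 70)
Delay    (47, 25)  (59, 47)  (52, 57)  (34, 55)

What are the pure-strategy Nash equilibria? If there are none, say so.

(Abstain, Yes): Faction B can switch to No (13 → 75). Not NE.
(Abstain, No): Faction B can switch to Abstain (75 → 87). Not NE.
(Abstain, Abstain): Faction A can switch to Amend (35 → 82). Not NE.
(Abstain, Amend): Faction A can switch to Amend (58 → 87). Not NE.
(Amend, Yes): Faction A can switch to Abstain (45 → 76). Not NE.
(Amend, No): Faction A can switch to Abstain (19 → 75). Not NE.
(The remaining 6 profiles each have a profitable deviation by the same check.)

No pure-strategy Nash equilibrium.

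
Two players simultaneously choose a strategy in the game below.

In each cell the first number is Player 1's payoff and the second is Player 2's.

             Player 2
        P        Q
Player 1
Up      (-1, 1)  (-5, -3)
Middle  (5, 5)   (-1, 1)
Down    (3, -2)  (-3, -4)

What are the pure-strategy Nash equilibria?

(Up, P): Player 1 can switch to Middle (-1 → 5). Not NE.
(Up, Q): Player 1 can switch to Middle (-5 → -1). Not NE.
(Middle, P): Player 1 gets 5, best alternative 3; Player 2 gets 5, best alternative 1. No profitable deviation — NE.
(Middle, Q): Player 2 can switch to P (1 → 5). Not NE.
(Down, P): Player 1 can switch to Middle (3 → 5). Not NE.
(Down, Q): Player 1 can switch to Middle (-3 → -1). Not NE.

The unique pure-strategy Nash equilibrium is (Middle, P).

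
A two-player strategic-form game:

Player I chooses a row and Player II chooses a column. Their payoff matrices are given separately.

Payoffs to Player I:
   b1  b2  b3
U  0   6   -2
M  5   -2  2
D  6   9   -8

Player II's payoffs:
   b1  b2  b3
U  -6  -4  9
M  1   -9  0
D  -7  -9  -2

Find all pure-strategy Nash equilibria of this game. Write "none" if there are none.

(U, b1): Player I can switch to M (0 → 5). Not NE.
(U, b2): Player I can switch to D (6 → 9). Not NE.
(U, b3): Player I can switch to M (-2 → 2). Not NE.
(M, b1): Player I can switch to D (5 → 6). Not NE.
(M, b2): Player I can switch to U (-2 → 6). Not NE.
(M, b3): Player II can switch to b1 (0 → 1). Not NE.
(The remaining 3 profiles each have a profitable deviation by the same check.)

No pure-strategy Nash equilibrium.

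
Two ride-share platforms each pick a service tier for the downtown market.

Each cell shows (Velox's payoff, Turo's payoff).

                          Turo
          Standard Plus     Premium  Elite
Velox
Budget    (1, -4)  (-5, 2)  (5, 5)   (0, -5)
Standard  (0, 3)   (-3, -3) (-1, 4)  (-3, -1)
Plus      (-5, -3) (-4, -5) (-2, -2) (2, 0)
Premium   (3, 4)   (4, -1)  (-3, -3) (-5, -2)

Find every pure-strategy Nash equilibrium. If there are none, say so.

Check each profile: it is a Nash equilibrium iff no player can strictly gain by switching unilaterally.
(Budget, Standard): Velox can switch to Premium (1 → 3). Not NE.
(Budget, Plus): Velox can switch to Standard (-5 → -3). Not NE.
(Budget, Premium): Velox gets 5, best alternative -1; Turo gets 5, best alternative 2. No profitable deviation — NE.
(Budget, Elite): Velox can switch to Plus (0 → 2). Not NE.
(Standard, Standard): Velox can switch to Budget (0 → 1). Not NE.
(Standard, Plus): Velox can switch to Premium (-3 → 4). Not NE.
(Standard, Premium): Velox can switch to Budget (-1 → 5). Not NE.
(Plus, Elite): Velox gets 2, best alternative 0; Turo gets 0, best alternative -2. No profitable deviation — NE.
(Premium, Standard): Velox gets 3, best alternative 1; Turo gets 4, best alternative -1. No profitable deviation — NE.
(The remaining 7 profiles each have a profitable deviation by the same check.)

Pure-strategy Nash equilibria: (Budget, Premium) and (Plus, Elite) and (Premium, Standard)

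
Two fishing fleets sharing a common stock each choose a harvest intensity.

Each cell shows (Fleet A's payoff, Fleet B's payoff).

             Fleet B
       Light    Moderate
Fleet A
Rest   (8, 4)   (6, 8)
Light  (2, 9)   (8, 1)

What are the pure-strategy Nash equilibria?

none

Fleet A against Light: payoffs 8, 2 → best response Rest.
Fleet A against Moderate: payoffs 6, 8 → best response Light.
Fleet B against Rest: payoffs 4, 8 → best response Moderate.
Fleet B against Light: payoffs 9, 1 → best response Light.
No profile is a mutual best response for all players.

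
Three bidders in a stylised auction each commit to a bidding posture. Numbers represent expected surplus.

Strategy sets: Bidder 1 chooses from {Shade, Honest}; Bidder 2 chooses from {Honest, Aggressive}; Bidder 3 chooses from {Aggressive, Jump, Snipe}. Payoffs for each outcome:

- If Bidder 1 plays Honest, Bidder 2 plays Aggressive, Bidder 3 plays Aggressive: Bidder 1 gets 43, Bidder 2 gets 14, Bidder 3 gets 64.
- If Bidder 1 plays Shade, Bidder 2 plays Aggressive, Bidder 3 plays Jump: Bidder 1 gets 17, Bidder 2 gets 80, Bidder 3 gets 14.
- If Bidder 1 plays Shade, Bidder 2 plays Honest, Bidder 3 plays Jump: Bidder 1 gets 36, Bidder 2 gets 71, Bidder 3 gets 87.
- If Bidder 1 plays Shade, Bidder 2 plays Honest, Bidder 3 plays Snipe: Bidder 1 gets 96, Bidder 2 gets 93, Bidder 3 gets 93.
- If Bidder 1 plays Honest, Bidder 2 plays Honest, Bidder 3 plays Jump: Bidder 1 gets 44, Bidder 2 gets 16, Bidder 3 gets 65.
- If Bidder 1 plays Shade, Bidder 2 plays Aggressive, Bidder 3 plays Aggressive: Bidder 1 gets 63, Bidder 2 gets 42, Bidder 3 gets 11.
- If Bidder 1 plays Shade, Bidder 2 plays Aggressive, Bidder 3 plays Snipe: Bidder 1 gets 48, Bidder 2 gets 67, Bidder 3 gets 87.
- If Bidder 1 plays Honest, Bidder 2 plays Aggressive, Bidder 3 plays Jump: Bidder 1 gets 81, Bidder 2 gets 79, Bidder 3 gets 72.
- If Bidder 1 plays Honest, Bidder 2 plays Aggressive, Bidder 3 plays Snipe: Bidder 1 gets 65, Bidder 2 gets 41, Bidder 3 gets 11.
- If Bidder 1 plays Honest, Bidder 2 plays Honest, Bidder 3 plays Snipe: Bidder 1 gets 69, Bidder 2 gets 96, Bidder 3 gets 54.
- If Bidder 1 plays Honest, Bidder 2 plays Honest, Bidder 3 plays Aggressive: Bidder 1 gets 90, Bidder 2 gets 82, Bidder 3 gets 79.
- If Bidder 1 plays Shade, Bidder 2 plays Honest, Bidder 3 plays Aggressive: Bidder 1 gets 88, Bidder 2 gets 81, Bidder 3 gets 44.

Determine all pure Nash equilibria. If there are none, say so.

Mark each player's best response to every combination of opponents' strategies; a profile where every player is best-responding is a pure Nash equilibrium.
Bidder 1 against (Honest, Aggressive): payoffs 88, 90 → best response Honest.
Bidder 1 against (Honest, Jump): payoffs 36, 44 → best response Honest.
Bidder 1 against (Honest, Snipe): payoffs 96, 69 → best response Shade.
Bidder 1 against (Aggressive, Aggressive): payoffs 63, 43 → best response Shade.
Bidder 1 against (Aggressive, Jump): payoffs 17, 81 → best response Honest.
Bidder 1 against (Aggressive, Snipe): payoffs 48, 65 → best response Honest.
Bidder 2 against (Shade, Aggressive): payoffs 81, 42 → best response Honest.
Bidder 2 against (Shade, Jump): payoffs 71, 80 → best response Aggressive.
Bidder 2 against (Shade, Snipe): payoffs 93, 67 → best response Honest.
Bidder 2 against (Honest, Aggressive): payoffs 82, 14 → best response Honest.
Bidder 2 against (Honest, Jump): payoffs 16, 79 → best response Aggressive.
Bidder 2 against (Honest, Snipe): payoffs 96, 41 → best response Honest.
Bidder 3 against (Shade, Honest): payoffs 44, 87, 93 → best response Snipe.
Bidder 3 against (Shade, Aggressive): payoffs 11, 14, 87 → best response Snipe.
Bidder 3 against (Honest, Honest): payoffs 79, 65, 54 → best response Aggressive.
Bidder 3 against (Honest, Aggressive): payoffs 64, 72, 11 → best response Jump.
Mutual best responses: (Shade, Honest, Snipe); (Honest, Honest, Aggressive); (Honest, Aggressive, Jump).

The pure Nash equilibria are (Shade, Honest, Snipe); (Honest, Honest, Aggressive); (Honest, Aggressive, Jump).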